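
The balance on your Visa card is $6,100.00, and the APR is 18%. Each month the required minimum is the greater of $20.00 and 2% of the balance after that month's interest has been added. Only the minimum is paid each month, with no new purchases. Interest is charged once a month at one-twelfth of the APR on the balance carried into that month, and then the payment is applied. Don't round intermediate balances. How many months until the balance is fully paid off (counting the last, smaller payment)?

434 months

Monthly rate r = 18%/12 = 1.5% = 0.015.
While 2% of the post-interest balance exceeds $20.00, each month B ← (B·(1+r))·(1 − 0.02), i.e. B shrinks by the factor (1+r)·0.98 = 0.9947.
This holds for months 1–344. Entering month 345 the balance is $980.43; 2% of the post-interest balance is now below $20.00, so the flat $20.00 minimum applies from here.
From month 345 a fixed $20.00 at rate r clears $980.43 in 90 more payments. Total: 344 + 90 = 434 months.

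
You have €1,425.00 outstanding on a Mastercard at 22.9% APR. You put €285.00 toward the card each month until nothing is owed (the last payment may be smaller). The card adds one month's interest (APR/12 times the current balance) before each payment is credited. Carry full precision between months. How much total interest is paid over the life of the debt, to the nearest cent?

Monthly rate r = 22.9%/12 = 1.90833% = 0.0190833.
Payoff takes n = ⌈−ln(1 − rB₀/P)/ln(1+r)⌉ = ⌈5.305⌉ = 6 payments; the last is €87.46.
Total paid = 5·€285.00 + €87.46 = €1,512.46.
Total interest = total paid − principal = €1,512.46 − €1,425.00 = €87.46.

€87.46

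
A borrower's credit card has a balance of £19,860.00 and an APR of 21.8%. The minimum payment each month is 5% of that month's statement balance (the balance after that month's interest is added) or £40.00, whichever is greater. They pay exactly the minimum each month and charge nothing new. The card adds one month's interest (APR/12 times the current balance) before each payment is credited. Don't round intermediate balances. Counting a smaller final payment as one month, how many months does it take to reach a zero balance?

122 months

Monthly rate r = 21.8%/12 = 1.81667% = 0.0181667.
While 5% of the post-interest balance exceeds £40.00, each month B ← (B·(1+r))·(1 − 0.05), i.e. B shrinks by the factor (1+r)·0.95 = 0.96726.
This holds for months 1–98. Entering month 99 the balance is £760.58; 5% of the post-interest balance is now below £40.00, so the flat £40.00 minimum applies from here.
From month 99 a fixed £40.00 at rate r clears £760.58 in 24 more payments. Total: 98 + 24 = 122 months.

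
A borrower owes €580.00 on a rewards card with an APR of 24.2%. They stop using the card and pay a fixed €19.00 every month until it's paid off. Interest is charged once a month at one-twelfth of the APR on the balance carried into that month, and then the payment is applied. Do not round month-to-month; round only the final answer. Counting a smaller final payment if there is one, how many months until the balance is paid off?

48 months

Monthly rate r = 24.2%/12 = 2.01667% = 0.0201667.
Recurrence: B ← B·(1+r) − €19.00.
Month 1: interest €11.70; balance after payment €572.70.
Month 2: interest €11.55; balance after payment €565.25.
Closed form: n = −ln(1 − rB₀/P)/ln(1+r) = −ln(0.38439)/ln(1.02017) ≈ 47.887, so the balance reaches zero during payment 48.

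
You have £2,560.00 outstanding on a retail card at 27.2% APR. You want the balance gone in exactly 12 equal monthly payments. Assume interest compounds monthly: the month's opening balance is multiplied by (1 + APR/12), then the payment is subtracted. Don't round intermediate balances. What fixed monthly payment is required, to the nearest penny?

Monthly rate r = 27.2%/12 = 2.26667% = 0.0226667.
Level-payment amortization: P = B₀·r / (1 − (1+r)^(−n)) = 2560.00·0.0226667 / (1 − 1.02267^(−12)).
Denominator 1 − (1+r)^(−12) = 0.235828576.
P = 58.0267 / 0.235828576 ≈ 246.05.

£246.05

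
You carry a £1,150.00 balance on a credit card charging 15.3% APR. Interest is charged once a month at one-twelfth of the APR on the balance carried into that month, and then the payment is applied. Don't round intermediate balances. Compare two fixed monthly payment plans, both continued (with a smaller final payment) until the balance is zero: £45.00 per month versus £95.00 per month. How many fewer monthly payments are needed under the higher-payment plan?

18 fewer payments

Monthly rate r = 15.3%/12 = 1.275% = 0.01275.
At £45.00/mo: n = ⌈−ln(1 − rB₀/P)/ln(1+r)⌉ = 32 payments (last £5.45); total interest = total paid − £1,150.00 = £250.45.
At £95.00/mo: 14 payments (last £22.14); total interest £107.14.
Payments saved = 32 − 14 = 18.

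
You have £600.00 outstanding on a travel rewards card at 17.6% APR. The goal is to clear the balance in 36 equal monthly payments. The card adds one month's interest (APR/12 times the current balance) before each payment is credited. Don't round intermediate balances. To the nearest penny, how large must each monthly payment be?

Monthly rate r = 17.6%/12 = 1.46667% = 0.0146667.
Level-payment amortization: P = B₀·r / (1 − (1+r)^(−n)) = 600.00·0.0146667 / (1 − 1.01467^(−36)).
Denominator 1 − (1+r)^(−36) = 0.407950746.
P = 8.8 / 0.407950746 ≈ 21.57.

£21.57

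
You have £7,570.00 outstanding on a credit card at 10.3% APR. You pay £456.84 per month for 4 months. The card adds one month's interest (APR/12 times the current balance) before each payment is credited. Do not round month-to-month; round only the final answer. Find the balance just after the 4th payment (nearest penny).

£5,982.25

Monthly rate r = 10.3%/12 = 0.858333% = 0.00858333.
Each month: B ← B·(1+r) − £456.84.
Month 1: interest £64.98; balance after payment £7,178.14.
Month 2: interest £61.61; balance after payment £6,782.91.
Month 3: interest £58.22; balance after payment £6,384.29.
Month 4: interest £54.80; balance after payment £5,982.25.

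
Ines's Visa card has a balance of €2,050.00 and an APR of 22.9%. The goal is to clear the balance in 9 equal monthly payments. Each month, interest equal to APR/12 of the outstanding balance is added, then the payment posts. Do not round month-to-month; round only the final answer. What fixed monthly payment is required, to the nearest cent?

€250.06

Monthly rate r = 22.9%/12 = 1.90833% = 0.0190833.
Level-payment amortization: P = B₀·r / (1 − (1+r)^(−n)) = 2050.00·0.0190833 / (1 − 1.01908^(−9)).
Denominator 1 − (1+r)^(−9) = 0.156446349.
P = 39.1208 / 0.156446349 ≈ 250.06.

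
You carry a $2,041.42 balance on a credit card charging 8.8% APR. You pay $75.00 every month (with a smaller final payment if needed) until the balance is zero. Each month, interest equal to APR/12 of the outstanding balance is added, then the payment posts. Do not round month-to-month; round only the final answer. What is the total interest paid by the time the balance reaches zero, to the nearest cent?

Monthly rate r = 8.8%/12 = 0.733333% = 0.00733333.
Payoff takes n = ⌈−ln(1 − rB₀/P)/ln(1+r)⌉ = ⌈30.473⌉ = 31 payments; the last is $35.52.
Total paid = 30·$75.00 + $35.52 = $2,285.52.
Total interest = total paid − principal = $2,285.52 − $2,041.42 = $244.10.

$244.10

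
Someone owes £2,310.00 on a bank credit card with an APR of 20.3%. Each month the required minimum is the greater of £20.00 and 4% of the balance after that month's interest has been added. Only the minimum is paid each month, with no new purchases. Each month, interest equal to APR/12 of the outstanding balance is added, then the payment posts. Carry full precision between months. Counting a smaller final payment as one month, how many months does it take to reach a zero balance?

Monthly rate r = 20.3%/12 = 1.69167% = 0.0169167.
While 4% of the post-interest balance exceeds £20.00, each month B ← (B·(1+r))·(1 − 0.04), i.e. B shrinks by the factor (1+r)·0.96 = 0.97624.
This holds for months 1–65. Entering month 66 the balance is £483.94; 4% of the post-interest balance is now below £20.00, so the flat £20.00 minimum applies from here.
From month 66 a fixed £20.00 at rate r clears £483.94 in 32 more payments. Total: 65 + 32 = 97 months.

97 months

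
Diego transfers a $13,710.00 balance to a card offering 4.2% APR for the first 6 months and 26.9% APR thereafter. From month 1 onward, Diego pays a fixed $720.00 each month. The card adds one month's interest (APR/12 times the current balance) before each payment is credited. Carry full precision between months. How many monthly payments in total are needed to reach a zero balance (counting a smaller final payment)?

23 months

Promo months 1–6 at r₀ = 4.2%/12 = 0.0035; months 7+ at r₁ = 26.9%/12 = 0.0224167.
After month 6: iterate B ← B·(1+r₀) − $720.00 for 6 months → $9,642.46.
Then at r₁ with $720.00/mo: n₂ = −ln(1 − r₁·B/P)/ln(1+r₁) ≈ 16.10 → 17 more payments.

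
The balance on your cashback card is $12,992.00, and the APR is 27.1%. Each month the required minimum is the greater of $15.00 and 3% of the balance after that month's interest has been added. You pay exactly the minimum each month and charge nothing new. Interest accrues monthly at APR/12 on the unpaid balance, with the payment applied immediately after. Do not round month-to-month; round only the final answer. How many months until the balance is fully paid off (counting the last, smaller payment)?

464 months

Monthly rate r = 27.1%/12 = 2.25833% = 0.0225833.
While 3% of the post-interest balance exceeds $15.00, each month B ← (B·(1+r))·(1 − 0.03), i.e. B shrinks by the factor (1+r)·0.97 = 0.99191.
This holds for months 1–404. Entering month 405 the balance is $487.23; 3% of the post-interest balance is now below $15.00, so the flat $15.00 minimum applies from here.
From month 405 a fixed $15.00 at rate r clears $487.23 in 60 more payments. Total: 404 + 60 = 464 months.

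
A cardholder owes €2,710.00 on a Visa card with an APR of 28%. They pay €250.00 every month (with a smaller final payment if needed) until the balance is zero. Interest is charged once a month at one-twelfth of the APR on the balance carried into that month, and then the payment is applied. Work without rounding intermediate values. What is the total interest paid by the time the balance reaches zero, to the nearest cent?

Monthly rate r = 28%/12 = 2.33333% = 0.0233333.
Payoff takes n = ⌈−ln(1 − rB₀/P)/ln(1+r)⌉ = ⌈12.642⌉ = 13 payments; the last is €161.27.
Total paid = 12·€250.00 + €161.27 = €3,161.27.
Total interest = total paid − principal = €3,161.27 − €2,710.00 = €451.27.

€451.27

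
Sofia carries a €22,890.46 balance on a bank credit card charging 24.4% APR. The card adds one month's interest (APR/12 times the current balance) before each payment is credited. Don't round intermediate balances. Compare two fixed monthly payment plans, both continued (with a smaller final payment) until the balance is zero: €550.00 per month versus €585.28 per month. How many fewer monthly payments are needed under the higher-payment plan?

Monthly rate r = 24.4%/12 = 2.03333% = 0.0203333.
At €550.00/mo: n = ⌈−ln(1 − rB₀/P)/ln(1+r)⌉ = 94 payments (last €11.53); total interest = total paid − €22,890.46 = €28,271.07.
At €585.28/mo: 79 payments (last €461.45); total interest €23,222.83.
Payments saved = 94 − 79 = 15.

15 fewer payments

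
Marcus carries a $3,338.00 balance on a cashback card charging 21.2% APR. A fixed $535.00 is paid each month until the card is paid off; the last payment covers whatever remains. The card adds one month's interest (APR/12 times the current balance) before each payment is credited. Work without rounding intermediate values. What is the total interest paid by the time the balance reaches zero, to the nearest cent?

$230.90

Monthly rate r = 21.2%/12 = 1.76667% = 0.0176667.
Payoff takes n = ⌈−ln(1 − rB₀/P)/ln(1+r)⌉ = ⌈6.669⌉ = 7 payments; the last is $358.90.
Total paid = 6·$535.00 + $358.90 = $3,568.90.
Total interest = total paid − principal = $3,568.90 − $3,338.00 = $230.90.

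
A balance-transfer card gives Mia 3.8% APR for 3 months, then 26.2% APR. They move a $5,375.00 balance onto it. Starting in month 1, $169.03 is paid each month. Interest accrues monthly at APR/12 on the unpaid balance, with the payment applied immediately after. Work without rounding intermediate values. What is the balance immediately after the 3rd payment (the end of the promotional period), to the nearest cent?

Promo months 1–3 at r₀ = 3.8%/12 = 0.00316667; months 4+ at r₁ = 26.2%/12 = 0.0218333.
After month 3: iterate B ← B·(1+r₀) − $169.03 for 3 months → $4,917.53.

$4,917.53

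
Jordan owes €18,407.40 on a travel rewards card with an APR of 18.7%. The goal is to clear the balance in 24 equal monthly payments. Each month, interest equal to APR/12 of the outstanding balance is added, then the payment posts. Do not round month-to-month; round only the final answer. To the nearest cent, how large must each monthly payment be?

Monthly rate r = 18.7%/12 = 1.55833% = 0.0155833.
Level-payment amortization: P = B₀·r / (1 − (1+r)^(−n)) = 18407.40·0.0155833 / (1 − 1.01558^(−24)).
Denominator 1 − (1+r)^(−24) = 0.310035989.
P = 286.849 / 0.310035989 ≈ 925.21.

€925.21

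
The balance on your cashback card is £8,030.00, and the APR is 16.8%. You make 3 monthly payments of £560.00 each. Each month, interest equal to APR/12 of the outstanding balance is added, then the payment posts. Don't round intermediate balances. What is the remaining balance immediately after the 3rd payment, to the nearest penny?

£6,668.37

Monthly rate r = 16.8%/12 = 1.4% = 0.014.
Each month: B ← B·(1+r) − £560.00.
Month 1: interest £112.42; balance after payment £7,582.42.
Month 2: interest £106.15; balance after payment £7,128.57.
Month 3: interest £99.80; balance after payment £6,668.37.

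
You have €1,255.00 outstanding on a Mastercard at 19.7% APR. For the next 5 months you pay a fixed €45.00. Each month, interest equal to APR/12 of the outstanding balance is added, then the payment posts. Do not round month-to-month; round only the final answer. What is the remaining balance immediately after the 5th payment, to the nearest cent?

€1,128.94

Monthly rate r = 19.7%/12 = 1.64167% = 0.0164167.
Each month: B ← B·(1+r) − €45.00.
Month 1: interest €20.60; balance after payment €1,230.60.
Month 2: interest €20.20; balance after payment €1,205.81.
Month 3: interest €19.80; balance after payment €1,180.60.
Month 4: interest €19.38; balance after payment €1,154.98.
Month 5: interest €18.96; balance after payment €1,128.94.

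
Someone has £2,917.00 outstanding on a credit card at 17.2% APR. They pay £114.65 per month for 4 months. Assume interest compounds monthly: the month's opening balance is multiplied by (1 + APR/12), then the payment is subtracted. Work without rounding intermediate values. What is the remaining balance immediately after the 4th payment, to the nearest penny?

£2,619.32

Monthly rate r = 17.2%/12 = 1.43333% = 0.0143333.
Each month: B ← B·(1+r) − £114.65.
Month 1: interest £41.81; balance after payment £2,844.16.
Month 2: interest £40.77; balance after payment £2,770.28.
Month 3: interest £39.71; balance after payment £2,695.33.
Month 4: interest £38.63; balance after payment £2,619.32.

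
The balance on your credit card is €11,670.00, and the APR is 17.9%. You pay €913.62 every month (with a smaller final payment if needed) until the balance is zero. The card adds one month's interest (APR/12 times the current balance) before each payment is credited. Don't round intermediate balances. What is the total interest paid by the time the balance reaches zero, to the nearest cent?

Monthly rate r = 17.9%/12 = 1.49167% = 0.0149167.
Payoff takes n = ⌈−ln(1 − rB₀/P)/ln(1+r)⌉ = ⌈14.276⌉ = 15 payments; the last is €253.84.
Total paid = 14·€913.62 + €253.84 = €13,044.52.
Total interest = total paid − principal = €13,044.52 − €11,670.00 = €1,374.52.

€1,374.52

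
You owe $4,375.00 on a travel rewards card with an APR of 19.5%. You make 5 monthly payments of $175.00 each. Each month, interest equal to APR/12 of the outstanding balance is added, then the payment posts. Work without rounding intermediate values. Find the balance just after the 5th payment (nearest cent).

Monthly rate r = 19.5%/12 = 1.625% = 0.01625.
Each month: B ← B·(1+r) − $175.00.
Month 1: interest $71.09; balance after payment $4,271.09.
Month 2: interest $69.41; balance after payment $4,165.50.
Month 3: interest $67.69; balance after payment $4,058.19.
Month 4: interest $65.95; balance after payment $3,949.13.
Month 5: interest $64.17; balance after payment $3,838.31.

$3,838.31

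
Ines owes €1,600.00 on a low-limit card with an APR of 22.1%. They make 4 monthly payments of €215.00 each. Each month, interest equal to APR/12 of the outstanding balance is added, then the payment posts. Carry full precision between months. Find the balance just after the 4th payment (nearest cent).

€837.11

Monthly rate r = 22.1%/12 = 1.84167% = 0.0184167.
Each month: B ← B·(1+r) − €215.00.
Month 1: interest €29.47; balance after payment €1,414.47.
Month 2: interest €26.05; balance after payment €1,225.52.
Month 3: interest €22.57; balance after payment €1,033.09.
Month 4: interest €19.03; balance after payment €837.11.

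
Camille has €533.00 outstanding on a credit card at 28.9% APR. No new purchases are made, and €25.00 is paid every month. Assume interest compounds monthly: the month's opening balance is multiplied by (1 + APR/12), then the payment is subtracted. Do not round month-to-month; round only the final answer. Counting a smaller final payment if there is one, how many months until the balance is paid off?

Monthly rate r = 28.9%/12 = 2.40833% = 0.0240833.
Recurrence: B ← B·(1+r) − €25.00.
Month 1: interest €12.84; balance after payment €520.84.
Month 2: interest €12.54; balance after payment €508.38.
Closed form: n = −ln(1 − rB₀/P)/ln(1+r) = −ln(0.48654)/ln(1.02408) ≈ 30.273, so the balance reaches zero during payment 31.

31 payments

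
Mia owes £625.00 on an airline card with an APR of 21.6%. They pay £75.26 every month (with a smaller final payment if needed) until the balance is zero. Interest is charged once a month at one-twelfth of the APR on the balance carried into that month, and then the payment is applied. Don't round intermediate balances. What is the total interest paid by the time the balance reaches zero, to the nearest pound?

£58

Monthly rate r = 21.6%/12 = 1.8% = 0.018.
Payoff takes n = ⌈−ln(1 − rB₀/P)/ln(1+r)⌉ = ⌈9.076⌉ = 10 payments; the last is £5.74.
Total paid = 9·£75.26 + £5.74 = £683.08.
Total interest = total paid − principal = £683.08 − £625.00 = £58.08.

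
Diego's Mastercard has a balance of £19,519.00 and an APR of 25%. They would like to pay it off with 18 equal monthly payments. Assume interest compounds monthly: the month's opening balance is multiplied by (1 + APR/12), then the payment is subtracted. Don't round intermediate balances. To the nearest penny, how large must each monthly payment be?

£1,311.52

Monthly rate r = 25%/12 = 2.08333% = 0.0208333.
Level-payment amortization: P = B₀·r / (1 − (1+r)^(−n)) = 19519.00·0.0208333 / (1 − 1.02083^(−18)).
Denominator 1 − (1+r)^(−18) = 0.310057604.
P = 406.646 / 0.310057604 ≈ 1311.52.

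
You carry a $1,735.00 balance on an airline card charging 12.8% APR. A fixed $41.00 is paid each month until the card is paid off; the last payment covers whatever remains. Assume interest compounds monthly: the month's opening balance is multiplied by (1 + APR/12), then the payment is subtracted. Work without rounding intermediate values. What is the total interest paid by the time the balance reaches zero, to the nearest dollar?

$585

Monthly rate r = 12.8%/12 = 1.06667% = 0.0106667.
Payoff takes n = ⌈−ln(1 − rB₀/P)/ln(1+r)⌉ = ⌈56.583⌉ = 57 payments; the last is $23.95.
Total paid = 56·$41.00 + $23.95 = $2,319.95.
Total interest = total paid − principal = $2,319.95 − $1,735.00 = $584.95.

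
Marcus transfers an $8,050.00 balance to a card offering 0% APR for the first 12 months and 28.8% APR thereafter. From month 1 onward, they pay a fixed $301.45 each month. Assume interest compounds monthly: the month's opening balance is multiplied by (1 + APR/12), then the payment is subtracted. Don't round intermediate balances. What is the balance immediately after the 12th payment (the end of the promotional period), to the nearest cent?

$4,432.60

Promo months 1–12 at r₀ = 0%/12 = 0; months 13+ at r₁ = 28.8%/12 = 0.024.
After month 12 (no interest yet): B = $8,050.00 − 12·$301.45 = $4,432.60.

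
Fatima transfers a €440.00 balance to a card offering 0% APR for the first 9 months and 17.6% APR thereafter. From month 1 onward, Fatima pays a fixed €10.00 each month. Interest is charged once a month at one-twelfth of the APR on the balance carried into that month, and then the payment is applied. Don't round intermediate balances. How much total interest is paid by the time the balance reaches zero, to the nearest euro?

€145

Promo months 1–9 at r₀ = 0%/12 = 0; months 10+ at r₁ = 17.6%/12 = 0.0146667.
After month 9 (no interest yet): B = €440.00 − 9·€10.00 = €350.00.
Then at r₁ with €10.00/mo: n₂ = −ln(1 − r₁·B/P)/ln(1+r₁) ≈ 49.46 → 50 more payments.
Total paid = 58·€10.00 + €4.64 = €584.64; interest = €584.64 − €440.00 = €144.64.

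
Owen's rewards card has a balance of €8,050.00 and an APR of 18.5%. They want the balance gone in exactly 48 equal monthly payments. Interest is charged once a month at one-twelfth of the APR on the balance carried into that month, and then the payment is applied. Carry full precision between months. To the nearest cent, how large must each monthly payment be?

€238.58

Monthly rate r = 18.5%/12 = 1.54167% = 0.0154167.
Level-payment amortization: P = B₀·r / (1 − (1+r)^(−n)) = 8050.00·0.0154167 / (1 − 1.01542^(−48)).
Denominator 1 − (1+r)^(−48) = 0.52018458.
P = 124.104 / 0.52018458 ≈ 238.58.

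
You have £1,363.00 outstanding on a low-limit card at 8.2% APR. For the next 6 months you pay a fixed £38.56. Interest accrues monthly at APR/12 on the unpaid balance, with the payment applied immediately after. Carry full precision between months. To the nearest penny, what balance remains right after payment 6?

Monthly rate r = 8.2%/12 = 0.683333% = 0.00683333.
Each month: B ← B·(1+r) − £38.56.
Month 1: interest £9.31; balance after payment £1,333.75.
Month 2: interest £9.11; balance after payment £1,304.31.
Month 3: interest £8.91; balance after payment £1,274.66.
Month 4: interest £8.71; balance after payment £1,244.81.
Month 5: interest £8.51; balance after payment £1,214.76.
Month 6: interest £8.30; balance after payment £1,184.50.

£1,184.50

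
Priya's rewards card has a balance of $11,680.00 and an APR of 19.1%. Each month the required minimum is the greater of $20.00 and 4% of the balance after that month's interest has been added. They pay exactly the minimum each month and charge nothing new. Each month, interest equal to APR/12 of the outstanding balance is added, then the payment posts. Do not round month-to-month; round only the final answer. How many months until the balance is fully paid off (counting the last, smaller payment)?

Monthly rate r = 19.1%/12 = 1.59167% = 0.0159167.
While 4% of the post-interest balance exceeds $20.00, each month B ← (B·(1+r))·(1 − 0.04), i.e. B shrinks by the factor (1+r)·0.96 = 0.97528.
This holds for months 1–127. Entering month 128 the balance is $486.26; 4% of the post-interest balance is now below $20.00, so the flat $20.00 minimum applies from here.
From month 128 a fixed $20.00 at rate r clears $486.26 in 31 more payments. Total: 127 + 31 = 158 months.

158 months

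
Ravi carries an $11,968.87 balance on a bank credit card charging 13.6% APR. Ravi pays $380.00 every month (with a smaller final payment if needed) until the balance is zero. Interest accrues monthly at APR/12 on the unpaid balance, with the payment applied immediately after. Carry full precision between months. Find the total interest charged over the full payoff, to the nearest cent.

Monthly rate r = 13.6%/12 = 1.13333% = 0.0113333.
Payoff takes n = ⌈−ln(1 − rB₀/P)/ln(1+r)⌉ = ⌈39.181⌉ = 40 payments; the last is $69.24.
Total paid = 39·$380.00 + $69.24 = $14,889.24.
Total interest = total paid − principal = $14,889.24 − $11,968.87 = $2,920.37.

$2,920.37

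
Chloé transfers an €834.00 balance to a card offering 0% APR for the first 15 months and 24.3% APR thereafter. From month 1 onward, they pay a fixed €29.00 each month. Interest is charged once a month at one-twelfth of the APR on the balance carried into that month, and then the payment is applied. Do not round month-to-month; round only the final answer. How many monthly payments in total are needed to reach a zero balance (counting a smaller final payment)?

Promo months 1–15 at r₀ = 0%/12 = 0; months 16+ at r₁ = 24.3%/12 = 0.02025.
After month 15 (no interest yet): B = €834.00 − 15·€29.00 = €399.00.
Then at r₁ with €29.00/mo: n₂ = −ln(1 − r₁·B/P)/ln(1+r₁) ≈ 16.29 → 17 more payments.

32 months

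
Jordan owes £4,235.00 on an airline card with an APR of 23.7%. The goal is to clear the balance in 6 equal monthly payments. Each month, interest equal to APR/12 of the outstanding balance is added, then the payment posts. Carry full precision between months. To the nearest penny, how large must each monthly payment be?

Monthly rate r = 23.7%/12 = 1.975% = 0.01975.
Level-payment amortization: P = B₀·r / (1 − (1+r)^(−n)) = 4235.00·0.01975 / (1 − 1.01975^(−6)).
Denominator 1 − (1+r)^(−6) = 0.110721657.
P = 83.6412 / 0.110721657 ≈ 755.42.

£755.42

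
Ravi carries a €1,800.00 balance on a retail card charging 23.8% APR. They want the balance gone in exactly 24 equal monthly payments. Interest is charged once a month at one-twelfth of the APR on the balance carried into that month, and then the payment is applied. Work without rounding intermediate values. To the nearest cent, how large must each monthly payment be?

€94.99

Monthly rate r = 23.8%/12 = 1.98333% = 0.0198333.
Level-payment amortization: P = B₀·r / (1 − (1+r)^(−n)) = 1800.00·0.0198333 / (1 − 1.01983^(−24)).
Denominator 1 − (1+r)^(−24) = 0.375835402.
P = 35.7 / 0.375835402 ≈ 94.99.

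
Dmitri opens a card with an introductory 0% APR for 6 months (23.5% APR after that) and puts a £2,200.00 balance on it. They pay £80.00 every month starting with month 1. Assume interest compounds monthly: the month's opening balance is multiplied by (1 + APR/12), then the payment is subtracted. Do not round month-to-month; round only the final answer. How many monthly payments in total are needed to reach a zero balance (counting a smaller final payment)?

Promo months 1–6 at r₀ = 0%/12 = 0; months 7+ at r₁ = 23.5%/12 = 0.0195833.
After month 6 (no interest yet): B = £2,200.00 − 6·£80.00 = £1,720.00.
Then at r₁ with £80.00/mo: n₂ = −ln(1 − r₁·B/P)/ln(1+r₁) ≈ 28.18 → 29 more payments.

35 months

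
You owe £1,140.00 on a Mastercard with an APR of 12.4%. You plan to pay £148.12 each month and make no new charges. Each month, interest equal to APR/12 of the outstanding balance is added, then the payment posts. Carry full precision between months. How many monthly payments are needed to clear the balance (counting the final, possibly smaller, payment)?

Monthly rate r = 12.4%/12 = 1.03333% = 0.0103333.
Recurrence: B ← B·(1+r) − £148.12.
Month 1: interest £11.78; balance after payment £1,003.66.
Month 2: interest £10.37; balance after payment £865.91.
Closed form: n = −ln(1 − rB₀/P)/ln(1+r) = −ln(0.92047)/ln(1.01033) ≈ 8.061, so the balance reaches zero during payment 9.

9 payments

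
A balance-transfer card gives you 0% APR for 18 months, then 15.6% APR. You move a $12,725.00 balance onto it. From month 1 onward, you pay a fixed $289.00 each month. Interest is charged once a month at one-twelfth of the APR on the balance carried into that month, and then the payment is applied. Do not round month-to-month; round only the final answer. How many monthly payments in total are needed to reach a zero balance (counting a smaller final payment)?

50 months

Promo months 1–18 at r₀ = 0%/12 = 0; months 19+ at r₁ = 15.6%/12 = 0.013.
After month 18 (no interest yet): B = $12,725.00 − 18·$289.00 = $7,523.00.
Then at r₁ with $289.00/mo: n₂ = −ln(1 − r₁·B/P)/ln(1+r₁) ≈ 31.98 → 32 more payments.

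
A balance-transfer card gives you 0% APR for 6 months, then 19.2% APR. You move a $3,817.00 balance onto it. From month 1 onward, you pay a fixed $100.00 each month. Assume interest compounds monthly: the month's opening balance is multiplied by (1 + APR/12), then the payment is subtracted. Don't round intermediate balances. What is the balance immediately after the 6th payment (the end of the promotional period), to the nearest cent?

Promo months 1–6 at r₀ = 0%/12 = 0; months 7+ at r₁ = 19.2%/12 = 0.016.
After month 6 (no interest yet): B = $3,817.00 − 6·$100.00 = $3,217.00.

$3,217.00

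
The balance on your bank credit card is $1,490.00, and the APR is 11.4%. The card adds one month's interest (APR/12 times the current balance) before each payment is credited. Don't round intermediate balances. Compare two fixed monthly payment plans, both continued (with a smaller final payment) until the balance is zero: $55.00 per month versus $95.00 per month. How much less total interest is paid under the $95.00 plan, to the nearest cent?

$109.78

Monthly rate r = 11.4%/12 = 0.95% = 0.0095.
At $55.00/mo: n = ⌈−ln(1 − rB₀/P)/ln(1+r)⌉ = 32 payments (last $25.89); total interest = total paid − $1,490.00 = $240.89.
At $95.00/mo: 18 payments (last $6.11); total interest $131.11.
Interest saved = $240.89 − $131.11 = $109.78.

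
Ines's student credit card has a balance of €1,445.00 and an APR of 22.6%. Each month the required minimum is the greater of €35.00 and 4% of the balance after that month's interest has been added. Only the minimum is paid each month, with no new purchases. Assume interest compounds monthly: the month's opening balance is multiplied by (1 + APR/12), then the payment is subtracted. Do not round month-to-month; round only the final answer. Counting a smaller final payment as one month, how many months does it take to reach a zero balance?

57 months

Monthly rate r = 22.6%/12 = 1.88333% = 0.0188333.
While 4% of the post-interest balance exceeds €35.00, each month B ← (B·(1+r))·(1 − 0.04), i.e. B shrinks by the factor (1+r)·0.96 = 0.97808.
This holds for months 1–24. Entering month 25 the balance is €848.89; 4% of the post-interest balance is now below €35.00, so the flat €35.00 minimum applies from here.
From month 25 a fixed €35.00 at rate r clears €848.89 in 33 more payments. Total: 24 + 33 = 57 months.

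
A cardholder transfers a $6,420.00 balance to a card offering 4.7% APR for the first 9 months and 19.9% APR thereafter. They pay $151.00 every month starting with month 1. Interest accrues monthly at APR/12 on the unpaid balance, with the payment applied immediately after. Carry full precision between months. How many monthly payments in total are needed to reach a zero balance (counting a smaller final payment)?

62 months

Promo months 1–9 at r₀ = 4.7%/12 = 0.00391667; months 10+ at r₁ = 19.9%/12 = 0.0165833.
After month 9: iterate B ← B·(1+r₀) − $151.00 for 9 months → $5,269.40.
Then at r₁ with $151.00/mo: n₂ = −ln(1 − r₁·B/P)/ln(1+r₁) ≈ 52.56 → 53 more payments.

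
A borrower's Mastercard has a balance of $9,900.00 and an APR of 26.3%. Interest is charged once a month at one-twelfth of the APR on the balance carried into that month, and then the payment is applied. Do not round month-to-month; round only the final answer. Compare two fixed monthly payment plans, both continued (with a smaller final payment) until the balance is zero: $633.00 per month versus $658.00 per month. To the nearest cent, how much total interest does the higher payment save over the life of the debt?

$111.34

Monthly rate r = 26.3%/12 = 2.19167% = 0.0219167.
At $633.00/mo: n = ⌈−ln(1 − rB₀/P)/ln(1+r)⌉ = 20 payments (last $229.50); total interest = total paid − $9,900.00 = $2,356.50.
At $658.00/mo: 19 payments (last $301.16); total interest $2,245.16.
Interest saved = $2,356.50 − $2,245.16 = $111.34.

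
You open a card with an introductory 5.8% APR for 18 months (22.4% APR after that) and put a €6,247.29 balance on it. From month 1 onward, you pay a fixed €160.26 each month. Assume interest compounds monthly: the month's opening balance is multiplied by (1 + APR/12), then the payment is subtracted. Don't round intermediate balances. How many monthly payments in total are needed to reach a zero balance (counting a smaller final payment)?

50 months

Promo months 1–18 at r₀ = 5.8%/12 = 0.00483333; months 19+ at r₁ = 22.4%/12 = 0.0186667.
After month 18: iterate B ← B·(1+r₀) − €160.26 for 18 months → €3,807.42.
Then at r₁ with €160.26/mo: n₂ = −ln(1 − r₁·B/P)/ln(1+r₁) ≈ 31.69 → 32 more payments.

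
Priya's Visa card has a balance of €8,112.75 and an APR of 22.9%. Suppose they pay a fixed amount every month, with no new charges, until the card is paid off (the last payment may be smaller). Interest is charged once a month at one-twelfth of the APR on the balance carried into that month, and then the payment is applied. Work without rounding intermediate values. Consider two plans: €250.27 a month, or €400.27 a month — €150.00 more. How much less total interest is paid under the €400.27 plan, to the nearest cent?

Monthly rate r = 22.9%/12 = 1.90833% = 0.0190833.
At €250.27/mo: n = ⌈−ln(1 − rB₀/P)/ln(1+r)⌉ = 51 payments (last €248.17); total interest = total paid − €8,112.75 = €4,648.92.
At €400.27/mo: 26 payments (last €348.76); total interest €2,242.76.
Interest saved = €4,648.92 − €2,242.76 = €2,406.16.

€2,406.16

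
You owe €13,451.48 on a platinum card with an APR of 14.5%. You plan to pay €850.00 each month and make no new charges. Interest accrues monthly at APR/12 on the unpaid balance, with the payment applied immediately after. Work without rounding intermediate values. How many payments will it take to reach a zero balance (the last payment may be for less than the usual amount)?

Monthly rate r = 14.5%/12 = 1.20833% = 0.0120833.
Recurrence: B ← B·(1+r) − €850.00.
Month 1: interest €162.54; balance after payment €12,764.02.
Month 2: interest €154.23; balance after payment €12,068.25.
Closed form: n = −ln(1 − rB₀/P)/ln(1+r) = −ln(0.80878)/ln(1.01208) ≈ 17.670, so the balance reaches zero during payment 18.

18 months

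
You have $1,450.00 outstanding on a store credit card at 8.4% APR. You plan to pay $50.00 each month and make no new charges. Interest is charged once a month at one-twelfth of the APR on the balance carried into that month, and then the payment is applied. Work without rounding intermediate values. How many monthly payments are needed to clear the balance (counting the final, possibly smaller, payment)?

33 months

Monthly rate r = 8.4%/12 = 0.7% = 0.007.
Recurrence: B ← B·(1+r) − $50.00.
Month 1: interest $10.15; balance after payment $1,410.15.
Month 2: interest $9.87; balance after payment $1,370.02.
Closed form: n = −ln(1 − rB₀/P)/ln(1+r) = −ln(0.797)/ln(1.007) ≈ 32.528, so the balance reaches zero during payment 33.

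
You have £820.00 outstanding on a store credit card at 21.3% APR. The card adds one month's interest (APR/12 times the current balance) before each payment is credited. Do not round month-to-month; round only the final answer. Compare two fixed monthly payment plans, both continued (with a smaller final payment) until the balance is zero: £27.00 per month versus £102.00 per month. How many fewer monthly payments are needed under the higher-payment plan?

Monthly rate r = 21.3%/12 = 1.775% = 0.01775.
At £27.00/mo: n = ⌈−ln(1 − rB₀/P)/ln(1+r)⌉ = 45 payments (last £0.57); total interest = total paid − £820.00 = £368.57.
At £102.00/mo: 9 payments (last £76.74); total interest £72.74.
Payments saved = 45 − 9 = 36.

36 fewer payments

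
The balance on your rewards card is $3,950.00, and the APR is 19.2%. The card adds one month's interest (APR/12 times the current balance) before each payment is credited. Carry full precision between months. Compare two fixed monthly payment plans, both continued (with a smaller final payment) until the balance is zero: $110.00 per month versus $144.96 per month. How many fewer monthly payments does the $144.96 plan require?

17 fewer payments

Monthly rate r = 19.2%/12 = 1.6% = 0.016.
At $110.00/mo: n = ⌈−ln(1 − rB₀/P)/ln(1+r)⌉ = 54 payments (last $92.35); total interest = total paid − $3,950.00 = $1,972.35.
At $144.96/mo: 37 payments (last $11.31); total interest $1,279.87.
Payments saved = 54 − 37 = 17.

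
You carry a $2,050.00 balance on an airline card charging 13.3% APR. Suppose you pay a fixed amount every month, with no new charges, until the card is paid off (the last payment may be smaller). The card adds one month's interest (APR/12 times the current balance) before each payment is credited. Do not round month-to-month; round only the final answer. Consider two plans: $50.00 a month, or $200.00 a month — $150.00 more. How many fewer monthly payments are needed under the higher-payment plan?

44 fewer payments

Monthly rate r = 13.3%/12 = 1.10833% = 0.0110833.
At $50.00/mo: n = ⌈−ln(1 − rB₀/P)/ln(1+r)⌉ = 55 payments (last $48.51); total interest = total paid − $2,050.00 = $698.51.
At $200.00/mo: 11 payments (last $188.19); total interest $138.19.
Payments saved = 55 − 11 = 44.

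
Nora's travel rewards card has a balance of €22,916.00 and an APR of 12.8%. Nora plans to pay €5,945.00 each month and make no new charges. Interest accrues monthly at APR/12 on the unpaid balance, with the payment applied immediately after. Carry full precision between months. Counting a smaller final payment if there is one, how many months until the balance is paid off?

4 payments

Monthly rate r = 12.8%/12 = 1.06667% = 0.0106667.
Recurrence: B ← B·(1+r) − €5,945.00.
Month 1: interest €244.44; balance after payment €17,215.44.
Month 2: interest €183.63; balance after payment €11,454.07.
Month 3: interest €122.18; balance after payment €5,631.25.
Month 4: interest €60.07; balance after payment €0.00.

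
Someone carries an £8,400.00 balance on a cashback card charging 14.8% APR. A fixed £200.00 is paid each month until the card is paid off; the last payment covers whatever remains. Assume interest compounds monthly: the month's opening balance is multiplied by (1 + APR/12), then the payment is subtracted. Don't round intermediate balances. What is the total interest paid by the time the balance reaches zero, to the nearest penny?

£3,507.91

Monthly rate r = 14.8%/12 = 1.23333% = 0.0123333.
Payoff takes n = ⌈−ln(1 − rB₀/P)/ln(1+r)⌉ = ⌈59.538⌉ = 60 payments; the last is £107.91.
Total paid = 59·£200.00 + £107.91 = £11,907.91.
Total interest = total paid − principal = £11,907.91 − £8,400.00 = £3,507.91.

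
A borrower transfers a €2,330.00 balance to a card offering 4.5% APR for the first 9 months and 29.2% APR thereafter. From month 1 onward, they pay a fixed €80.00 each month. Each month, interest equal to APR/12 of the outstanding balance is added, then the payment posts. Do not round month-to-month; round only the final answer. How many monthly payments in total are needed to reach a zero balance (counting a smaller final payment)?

Promo months 1–9 at r₀ = 4.5%/12 = 0.00375; months 10+ at r₁ = 29.2%/12 = 0.0243333.
After month 9: iterate B ← B·(1+r₀) − €80.00 for 9 months → €1,678.93.
Then at r₁ with €80.00/mo: n₂ = −ln(1 − r₁·B/P)/ln(1+r₁) ≈ 29.73 → 30 more payments.

39 months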